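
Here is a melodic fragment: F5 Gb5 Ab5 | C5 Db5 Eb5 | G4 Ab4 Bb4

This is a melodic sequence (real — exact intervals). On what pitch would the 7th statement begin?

B2

Unit = 3 notes; the statements start on F5, C5, G4, moving down a 4th each time.
Continuing: D4 → A3 → E3 → B2. Statement 7 starts on B2.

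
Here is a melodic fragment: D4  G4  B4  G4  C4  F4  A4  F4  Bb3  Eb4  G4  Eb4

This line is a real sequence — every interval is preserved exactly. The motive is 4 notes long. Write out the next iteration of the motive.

With a 4-note motive the entries are D4, C4, Bb3, each down a 2nd from the previous.
Statement 4 starts on Ab3 and keeps the same exact contour: Ab3 Db4 F4 Db4.

Ab3 Db4 F4 Db4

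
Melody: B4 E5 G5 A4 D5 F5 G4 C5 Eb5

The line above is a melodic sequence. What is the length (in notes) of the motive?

There are 9 notes; a 3-note unit gives 3 cells:
B4 E5 G5 | A4 D5 F5 | G4 C5 Eb5
Every group is a transposition down a 2nd of the one before; no shorter unit works.

3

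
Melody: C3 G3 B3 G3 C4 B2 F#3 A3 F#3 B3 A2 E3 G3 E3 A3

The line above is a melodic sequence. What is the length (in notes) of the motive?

5

There are 15 notes; a 5-note unit gives 3 cells:
C3 G3 B3 G3 C4 | B2 F#3 A3 F#3 B3 | A2 E3 G3 E3 A3
Every group is a transposition down a 2nd of the one before; no shorter unit works.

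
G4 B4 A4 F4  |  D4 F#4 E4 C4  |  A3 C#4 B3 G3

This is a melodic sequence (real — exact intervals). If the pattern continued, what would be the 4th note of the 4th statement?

The unit is 4 notes. Position-4 pitches of the 3 shown cells: F4, C4, G3.
Each moves down a 4th; the next is D3.

D3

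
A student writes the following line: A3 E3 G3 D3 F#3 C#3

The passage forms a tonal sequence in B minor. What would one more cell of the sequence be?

E3 B2

The 2-note cells begin on A3, G3, F#3 — each down a 2nd from the last.
From E3 the diatonic shape gives E3 B2.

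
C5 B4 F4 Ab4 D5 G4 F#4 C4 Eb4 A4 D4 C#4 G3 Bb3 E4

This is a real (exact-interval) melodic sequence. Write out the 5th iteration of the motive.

With a 5-note motive the entries are C5, G4, D4, each down a 4th from the previous.
Continuing the starts: A3 → E3.
So cell 5 is E3 D#3 A2 C3 F#3.

E3 D#3 A2 C3 F#3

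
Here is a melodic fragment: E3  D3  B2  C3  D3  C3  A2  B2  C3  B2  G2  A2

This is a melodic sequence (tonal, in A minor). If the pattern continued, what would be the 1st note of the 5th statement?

A2

With 4-note cells, note 1 of each statement runs E3, D3, C3.
Each moves down a 2nd. Continuing: B2 → A2.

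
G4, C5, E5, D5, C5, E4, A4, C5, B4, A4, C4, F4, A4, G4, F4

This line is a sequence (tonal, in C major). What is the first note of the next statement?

Taking 5-note groups, the heads are G4, E4, C4: the pattern moves down a 3rd.
The next head, down a 3rd from C4, is A3.

A3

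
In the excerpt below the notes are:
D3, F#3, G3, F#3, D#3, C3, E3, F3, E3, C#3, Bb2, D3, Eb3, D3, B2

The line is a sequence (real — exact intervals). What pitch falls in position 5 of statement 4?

A2

With 5-note cells, note 5 of each statement runs D#3, C#3, B2.
Each moves down a 2nd; the next is A2.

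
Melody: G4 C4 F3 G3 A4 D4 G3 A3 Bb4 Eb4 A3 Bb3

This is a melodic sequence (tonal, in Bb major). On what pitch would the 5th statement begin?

D5

Unit = 4 notes; the statements start on G4, A4, Bb4, moving up a 2nd each time.
Continuing: C5 → D5. Statement 5 starts on D5.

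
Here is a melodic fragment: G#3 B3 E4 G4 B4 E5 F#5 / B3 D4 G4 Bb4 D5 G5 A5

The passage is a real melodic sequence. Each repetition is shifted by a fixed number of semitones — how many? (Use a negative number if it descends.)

3

The 7-note cells begin on G#3, B3 — each up a 3rd from the last.
Counting half-steps from G#3 to B3: 3.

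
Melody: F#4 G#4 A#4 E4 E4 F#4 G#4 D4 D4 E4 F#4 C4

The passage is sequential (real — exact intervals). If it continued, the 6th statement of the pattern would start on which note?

Taking 4-note groups, the heads are F#4, E4, D4: the pattern moves down a 2nd.
Continuing: C4 → Bb3 → Ab3. Statement 6 starts on Ab3.

Ab3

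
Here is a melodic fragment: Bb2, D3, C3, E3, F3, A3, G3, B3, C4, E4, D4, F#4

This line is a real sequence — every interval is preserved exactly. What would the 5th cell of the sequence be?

With a 4-note motive the entries are Bb2, F3, C4, each up a 5th from the previous.
Continuing the starts: G4 → D5.
Statement 5 starts on D5 and keeps the same exact contour: D5 F#5 E5 G#5.

D5 F#5 E5 G#5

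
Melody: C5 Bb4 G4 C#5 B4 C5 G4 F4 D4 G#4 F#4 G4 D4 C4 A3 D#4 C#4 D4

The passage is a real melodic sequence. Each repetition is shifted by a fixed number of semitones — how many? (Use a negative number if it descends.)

-5

Taking 6-note groups, the heads are C5, G4, D4: the pattern moves down a 4th.
Counting half-steps from C5 to G4: -5.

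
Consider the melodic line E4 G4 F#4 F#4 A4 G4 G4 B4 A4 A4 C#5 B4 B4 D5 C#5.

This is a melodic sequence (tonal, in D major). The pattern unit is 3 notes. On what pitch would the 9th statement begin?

Taking 3-note groups, the heads are E4, F#4, G4, A4, B4: the pattern moves up a 2nd.
Extending the heads up a 2nd: C#5 → D5 → E5 → F#5.

F#5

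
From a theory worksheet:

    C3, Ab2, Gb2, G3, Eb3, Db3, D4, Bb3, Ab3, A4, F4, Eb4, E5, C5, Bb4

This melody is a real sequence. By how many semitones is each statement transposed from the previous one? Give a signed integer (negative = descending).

7

The 3-note cells begin on C3, G3, D4, A4, E5 — each up a 5th from the last.
C3→G3 is 55 − 48 = 7 semitones.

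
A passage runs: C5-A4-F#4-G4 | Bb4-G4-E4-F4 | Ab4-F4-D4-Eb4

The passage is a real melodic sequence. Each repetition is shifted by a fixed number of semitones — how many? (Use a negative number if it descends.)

The 4-note cells begin on C5, Bb4, Ab4 — each down a 2nd from the last.
C5 to Bb4 spans -2 semitones.

-2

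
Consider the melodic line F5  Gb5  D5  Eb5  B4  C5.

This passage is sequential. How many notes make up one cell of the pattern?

6 notes total. Splitting into 3 groups of 2:
F5 Gb5 | D5 Eb5 | B4 C5
That's a consistent down a 3rd shift per cell, and no other grouping gives one.

2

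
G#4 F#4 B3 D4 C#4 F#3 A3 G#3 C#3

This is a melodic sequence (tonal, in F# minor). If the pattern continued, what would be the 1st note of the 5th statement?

B2

With 3-note cells, note 1 of each statement runs G#4, D4, A3.
Extending down a 4th: E3 → B2.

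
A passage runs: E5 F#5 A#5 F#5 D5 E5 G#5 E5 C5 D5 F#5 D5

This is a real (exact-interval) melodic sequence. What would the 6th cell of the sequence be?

Gb4 Ab4 C5 Ab4

With a 4-note motive the entries are E5, D5, C5, each down a 2nd from the previous.
Continuing the starts: Bb4 → Ab4 → Gb4.
Statement 6 starts on Gb4 and keeps the same exact contour: Gb4 Ab4 C5 Ab4.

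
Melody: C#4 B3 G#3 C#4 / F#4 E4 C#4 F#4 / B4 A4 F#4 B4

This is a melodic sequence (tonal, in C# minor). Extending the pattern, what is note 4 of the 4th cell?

The unit is 4 notes. Position-4 pitches of the 3 shown cells: C#4, F#4, B4.
One more up a 4th gives E5.

E5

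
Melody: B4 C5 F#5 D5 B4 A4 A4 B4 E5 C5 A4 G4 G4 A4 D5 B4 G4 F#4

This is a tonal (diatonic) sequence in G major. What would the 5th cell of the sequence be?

The 6-note cells begin on B4, A4, G4 — each down a 2nd from the last.
Continuing the starts: F#4 → E4.
From E4 the diatonic shape gives E4 F#4 B4 G4 E4 D4.

E4 F#4 B4 G4 E4 D4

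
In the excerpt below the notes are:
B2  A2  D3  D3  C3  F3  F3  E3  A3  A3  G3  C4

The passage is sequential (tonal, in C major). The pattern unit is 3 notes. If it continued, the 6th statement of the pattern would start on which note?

Unit = 3 notes; the statements start on B2, D3, F3, A3, moving up a 3rd each time.
Extending the heads up a 3rd: C4 → E4.

E4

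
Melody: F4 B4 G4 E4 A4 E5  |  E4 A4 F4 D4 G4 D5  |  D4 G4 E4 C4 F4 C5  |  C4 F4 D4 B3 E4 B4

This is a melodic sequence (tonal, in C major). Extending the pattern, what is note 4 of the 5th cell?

A3

The unit is 6 notes. Position-4 pitches of the 4 shown cells: E4, D4, C4, B3.
Each moves down a 2nd; the next is A3.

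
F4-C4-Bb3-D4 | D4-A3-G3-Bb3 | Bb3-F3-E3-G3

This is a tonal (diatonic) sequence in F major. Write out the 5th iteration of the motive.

Unit = 4 notes; the statements start on F4, D4, Bb3, moving down a 3rd each time.
Extending down a 3rd: G3 → E3.
So cell 5 is E3 Bb2 A2 C3.

E3 Bb2 A2 C3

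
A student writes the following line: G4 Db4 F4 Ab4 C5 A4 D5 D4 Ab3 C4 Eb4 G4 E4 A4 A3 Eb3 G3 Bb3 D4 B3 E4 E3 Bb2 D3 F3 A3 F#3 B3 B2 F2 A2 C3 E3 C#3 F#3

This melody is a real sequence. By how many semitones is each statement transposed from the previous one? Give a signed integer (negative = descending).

-5

Taking 7-note groups, the heads are G4, D4, A3, E3, B2: the pattern moves down a 4th.
Counting half-steps from G4 to D4: -5.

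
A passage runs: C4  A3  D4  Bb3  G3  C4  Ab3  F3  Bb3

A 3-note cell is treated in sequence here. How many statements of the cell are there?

9 notes in groups of 3 gives 9/3 = 3 statements.
Starts: C4, Bb3, Ab3 — each down a 2nd.

3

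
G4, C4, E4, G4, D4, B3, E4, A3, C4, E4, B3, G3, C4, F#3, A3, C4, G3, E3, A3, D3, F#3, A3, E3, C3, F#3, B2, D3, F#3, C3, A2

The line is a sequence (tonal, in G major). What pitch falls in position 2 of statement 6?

With 6-note cells, note 2 of each statement runs C4, A3, F#3, D3, B2.
From B2, down a 3rd gives G2.

G2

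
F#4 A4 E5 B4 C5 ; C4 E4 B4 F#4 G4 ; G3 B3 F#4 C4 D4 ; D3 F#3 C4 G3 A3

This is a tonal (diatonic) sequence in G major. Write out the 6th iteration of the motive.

The 5-note cells begin on F#4, C4, G3, D3 — each down a 4th from the last.
Extending down a 4th: A2 → E2.
Statement 6 starts on E2 and keeps the same diatonic contour: E2 G2 D3 A2 B2.

E2 G2 D3 A2 B2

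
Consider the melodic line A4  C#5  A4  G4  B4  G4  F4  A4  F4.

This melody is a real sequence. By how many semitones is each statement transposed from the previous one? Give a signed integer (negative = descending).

-2

The 3-note cells begin on A4, G4, F4 — each down a 2nd from the last.
A4→G4 is 67 − 69 = -2 semitones.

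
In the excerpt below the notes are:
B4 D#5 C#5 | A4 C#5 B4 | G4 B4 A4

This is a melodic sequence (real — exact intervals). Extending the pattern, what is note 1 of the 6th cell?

Db4

The unit is 3 notes. Position-1 pitches of the 3 shown cells: B4, A4, G4.
Extending down a 2nd: F4 → Eb4 → Db4.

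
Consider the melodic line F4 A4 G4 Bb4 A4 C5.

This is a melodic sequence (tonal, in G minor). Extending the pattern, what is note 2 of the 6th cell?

With 2-note cells, note 2 of each statement runs A4, Bb4, C5.
Extending up a 2nd: D5 → Eb5 → F5.

F5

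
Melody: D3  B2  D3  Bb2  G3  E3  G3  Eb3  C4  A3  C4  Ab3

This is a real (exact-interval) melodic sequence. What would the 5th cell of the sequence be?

Bb4 G4 Bb4 Gb4

Unit = 4 notes; the statements start on D3, G3, C4, moving up a 4th each time.
Extending up a 4th: F4 → Bb4.
Statement 5 starts on Bb4 and keeps the same exact contour: Bb4 G4 Bb4 Gb4.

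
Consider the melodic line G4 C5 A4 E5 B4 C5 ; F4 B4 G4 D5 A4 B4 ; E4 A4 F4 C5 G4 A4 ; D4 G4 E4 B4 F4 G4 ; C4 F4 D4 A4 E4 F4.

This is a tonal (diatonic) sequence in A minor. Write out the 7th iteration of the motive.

A3 D4 B3 F4 C4 D4

Unit = 6 notes; the statements start on G4, F4, E4, D4, C4, moving down a 2nd each time.
Continuing the starts: B3 → A3.
Statement 7 starts on A3 and keeps the same diatonic contour: A3 D4 B3 F4 C4 D4.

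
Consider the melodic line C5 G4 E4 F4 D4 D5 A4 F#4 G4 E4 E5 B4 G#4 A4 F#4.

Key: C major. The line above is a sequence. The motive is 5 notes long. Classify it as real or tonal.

Each cell has the same semitone pattern (-5, -3, 1, -3) — intervals are preserved exactly.
And F#4 lies outside C major, so the sequence is real rather than tonal.

real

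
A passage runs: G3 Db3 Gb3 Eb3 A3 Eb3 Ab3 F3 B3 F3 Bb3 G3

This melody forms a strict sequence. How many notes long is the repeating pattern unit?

Try groups of 4 (3 cells in 12 notes):
G3 Db3 Gb3 Eb3 | A3 Eb3 Ab3 F3 | B3 F3 Bb3 G3
Every group is a transposition up a 2nd of the one before; no shorter unit works.

4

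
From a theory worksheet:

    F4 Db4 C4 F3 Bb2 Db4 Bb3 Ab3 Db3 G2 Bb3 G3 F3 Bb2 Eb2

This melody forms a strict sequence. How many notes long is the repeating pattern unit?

There are 15 notes; a 5-note unit gives 3 cells:
F4 Db4 C4 F3 Bb2 | Db4 Bb3 Ab3 Db3 G2 | Bb3 G3 F3 Bb2 Eb2
Each cell is the previous one down a 3rd — so the unit is 5 notes.

5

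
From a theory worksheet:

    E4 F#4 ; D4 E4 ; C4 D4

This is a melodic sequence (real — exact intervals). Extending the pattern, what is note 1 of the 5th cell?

Grouping in 2s, the 1st note of each cell is E4, D4, C4.
Each moves down a 2nd. Continuing: Bb3 → Ab3.

Ab3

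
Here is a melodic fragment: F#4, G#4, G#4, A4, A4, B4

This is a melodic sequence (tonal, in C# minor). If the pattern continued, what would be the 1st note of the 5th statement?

The unit is 2 notes. Position-1 pitches of the 3 shown cells: F#4, G#4, A4.
Carrying that up a 2nd forward: B4 → C#5.

C#5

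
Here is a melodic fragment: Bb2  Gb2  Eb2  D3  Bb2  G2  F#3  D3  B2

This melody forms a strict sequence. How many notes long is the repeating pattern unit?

There are 9 notes; a 3-note unit gives 3 cells:
Bb2 Gb2 Eb2 | D3 Bb2 G2 | F#3 D3 B2
Each cell is the previous one up a 3rd — so the unit is 3 notes.

3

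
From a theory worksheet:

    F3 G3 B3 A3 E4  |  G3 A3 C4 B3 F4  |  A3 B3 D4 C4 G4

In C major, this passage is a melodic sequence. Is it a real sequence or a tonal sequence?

tonal

Every note is diatonic to C major.
Cell 1 has +4 semitones from note 2 to 3, but cell 2 has +3 — the interval quality changes while the contour stays the same, which is the hallmark of a tonal sequence.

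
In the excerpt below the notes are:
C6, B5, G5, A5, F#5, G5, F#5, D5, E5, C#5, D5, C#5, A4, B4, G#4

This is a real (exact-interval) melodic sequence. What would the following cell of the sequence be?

With a 5-note motive the entries are C6, G5, D5, each down a 4th from the previous.
So cell 4 is A4 G#4 E4 F#4 D#4.

A4 G#4 E4 F#4 D#4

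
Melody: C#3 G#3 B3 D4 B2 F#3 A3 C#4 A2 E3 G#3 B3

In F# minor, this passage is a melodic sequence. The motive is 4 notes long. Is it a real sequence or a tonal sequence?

tonal

Every note is diatonic to F# minor.
Cell 1 has +3 semitones from note 3 to 4, but cell 2 has +4 — the interval quality changes while the contour stays the same, which is the hallmark of a tonal sequence.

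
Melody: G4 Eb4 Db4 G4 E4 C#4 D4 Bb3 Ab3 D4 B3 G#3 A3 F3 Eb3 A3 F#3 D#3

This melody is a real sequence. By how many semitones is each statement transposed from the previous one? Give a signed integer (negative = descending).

-5

Taking 6-note groups, the heads are G4, D4, A3: the pattern moves down a 4th.
G4→D4 is 62 − 67 = -5 semitones.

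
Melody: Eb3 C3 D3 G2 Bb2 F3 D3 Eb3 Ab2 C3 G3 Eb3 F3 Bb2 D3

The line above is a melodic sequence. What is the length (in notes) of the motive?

Try groups of 5 (3 cells in 15 notes):
Eb3 C3 D3 G2 Bb2 | F3 D3 Eb3 Ab2 C3 | G3 Eb3 F3 Bb2 D3
Every group is a transposition up a 2nd of the one before; no shorter unit works.

5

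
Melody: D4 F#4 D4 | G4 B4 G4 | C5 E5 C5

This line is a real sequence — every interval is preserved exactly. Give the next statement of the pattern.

F5 A5 F5

With a 3-note motive the entries are D4, G4, C5, each up a 4th from the previous.
So cell 4 is F5 A5 F5.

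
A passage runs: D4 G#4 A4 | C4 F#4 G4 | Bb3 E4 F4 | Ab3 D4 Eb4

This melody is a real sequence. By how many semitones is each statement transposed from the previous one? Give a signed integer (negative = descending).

The 3-note cells begin on D4, C4, Bb3, Ab3 — each down a 2nd from the last.
D4 to C4 spans -2 semitones.

-2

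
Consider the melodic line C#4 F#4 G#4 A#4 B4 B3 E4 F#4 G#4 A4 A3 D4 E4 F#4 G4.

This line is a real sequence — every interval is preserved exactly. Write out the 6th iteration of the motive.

Eb3 Ab3 Bb3 C4 Db4

With a 5-note motive the entries are C#4, B3, A3, each down a 2nd from the previous.
Carrying on: G3 → F3 → Eb3.
So cell 6 is Eb3 Ab3 Bb3 C4 Db4.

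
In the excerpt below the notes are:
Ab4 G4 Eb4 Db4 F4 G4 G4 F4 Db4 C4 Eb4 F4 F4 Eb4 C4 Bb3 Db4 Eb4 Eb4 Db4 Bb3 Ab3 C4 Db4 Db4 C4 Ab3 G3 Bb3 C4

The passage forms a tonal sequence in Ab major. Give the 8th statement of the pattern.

With a 6-note motive the entries are Ab4, G4, F4, Eb4, Db4, each down a 2nd from the previous.
Extending down a 2nd: C4 → Bb3 → Ab3.
So cell 8 is Ab3 G3 Eb3 Db3 F3 G3.

Ab3 G3 Eb3 Db3 F3 G3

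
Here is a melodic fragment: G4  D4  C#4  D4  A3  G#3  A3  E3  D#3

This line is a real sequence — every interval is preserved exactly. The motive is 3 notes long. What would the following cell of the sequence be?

E3 B2 A#2

Taking 3-note groups, the heads are G4, D4, A3: the pattern moves down a 4th.
Statement 4 starts on E3 and keeps the same exact contour: E3 B2 A#2.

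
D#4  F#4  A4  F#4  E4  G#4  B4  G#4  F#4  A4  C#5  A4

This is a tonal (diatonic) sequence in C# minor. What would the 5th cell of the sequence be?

With a 4-note motive the entries are D#4, E4, F#4, each up a 2nd from the previous.
Continuing the starts: G#4 → A4.
So cell 5 is A4 C#5 E5 C#5.

A4 C#5 E5 C#5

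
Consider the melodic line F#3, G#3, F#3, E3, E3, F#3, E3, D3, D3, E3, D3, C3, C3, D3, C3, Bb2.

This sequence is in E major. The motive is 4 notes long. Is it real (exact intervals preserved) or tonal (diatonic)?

real

Each cell has the same semitone pattern (2, -2, -2) — intervals are preserved exactly.
And D3 lies outside E major, so the sequence is real rather than tonal.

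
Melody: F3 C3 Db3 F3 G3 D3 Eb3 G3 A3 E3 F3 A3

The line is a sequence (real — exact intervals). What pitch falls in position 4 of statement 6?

D#4

With 4-note cells, note 4 of each statement runs F3, G3, A3.
Each moves up a 2nd. Continuing: B3 → C#4 → D#4.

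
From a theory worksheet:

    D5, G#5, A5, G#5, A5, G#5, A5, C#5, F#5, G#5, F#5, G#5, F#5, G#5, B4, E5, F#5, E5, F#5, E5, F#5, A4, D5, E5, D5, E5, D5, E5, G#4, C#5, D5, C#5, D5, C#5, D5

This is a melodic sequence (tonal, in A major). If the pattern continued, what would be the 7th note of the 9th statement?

With 7-note cells, note 7 of each statement runs A5, G#5, F#5, E5, D5.
Each moves down a 2nd. Continuing: C#5 → B4 → A4 → G#4.

G#4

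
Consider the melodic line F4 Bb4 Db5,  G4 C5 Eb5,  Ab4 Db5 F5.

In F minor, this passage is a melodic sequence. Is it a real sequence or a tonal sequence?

tonal

Every note is diatonic to F minor.
Cell 1 has +3 semitones from note 2 to 3, but cell 3 has +4 — the interval quality changes while the contour stays the same, which is the hallmark of a tonal sequence.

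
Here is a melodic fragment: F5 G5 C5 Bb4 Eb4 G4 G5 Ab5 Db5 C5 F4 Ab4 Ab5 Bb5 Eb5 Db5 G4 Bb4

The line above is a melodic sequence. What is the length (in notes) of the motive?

Try groups of 6 (3 cells in 18 notes):
F5 G5 C5 Bb4 Eb4 G4 | G5 Ab5 Db5 C5 F4 Ab4 | Ab5 Bb5 Eb5 Db5 G4 Bb4
Each cell is the previous one up a 2nd — so the unit is 6 notes.

6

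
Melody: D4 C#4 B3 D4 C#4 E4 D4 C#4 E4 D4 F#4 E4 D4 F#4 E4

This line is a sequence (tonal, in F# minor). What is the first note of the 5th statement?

Unit = 5 notes; the statements start on D4, E4, F#4, moving up a 2nd each time.
Continuing: G#4 → A4. Statement 5 starts on A4.

A4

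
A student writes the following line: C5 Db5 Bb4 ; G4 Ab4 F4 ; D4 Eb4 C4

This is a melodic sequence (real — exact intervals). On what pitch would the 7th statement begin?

F#2

With a 3-note motive the entries are C5, G4, D4, each down a 4th from the previous.
Extending the heads down a 4th: A3 → E3 → B2 → F#2.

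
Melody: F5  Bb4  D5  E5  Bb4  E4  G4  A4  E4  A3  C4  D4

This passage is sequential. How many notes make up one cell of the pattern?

4

12 notes total. Splitting into 3 groups of 4:
F5 Bb4 D5 E5 | Bb4 E4 G4 A4 | E4 A3 C4 D4
Each cell is the previous one down a 5th — so the unit is 4 notes.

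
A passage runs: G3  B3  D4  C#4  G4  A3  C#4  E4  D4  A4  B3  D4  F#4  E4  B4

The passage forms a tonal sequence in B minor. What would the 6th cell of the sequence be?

Taking 5-note groups, the heads are G3, A3, B3: the pattern moves up a 2nd.
Continuing the starts: C#4 → D4 → E4.
From E4 the diatonic shape gives E4 G4 B4 A4 E5.

E4 G4 B4 A4 E5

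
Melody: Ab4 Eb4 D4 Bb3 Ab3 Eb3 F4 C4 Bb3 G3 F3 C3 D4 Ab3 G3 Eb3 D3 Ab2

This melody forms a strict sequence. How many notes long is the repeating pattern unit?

18 notes total. Splitting into 3 groups of 6:
Ab4 Eb4 D4 Bb3 Ab3 Eb3 | F4 C4 Bb3 G3 F3 C3 | D4 Ab3 G3 Eb3 D3 Ab2
Every group is a transposition down a 3rd of the one before; no shorter unit works.

6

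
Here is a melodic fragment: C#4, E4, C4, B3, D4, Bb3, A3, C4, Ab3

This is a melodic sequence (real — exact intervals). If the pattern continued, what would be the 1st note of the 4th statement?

G3

With 3-note cells, note 1 of each statement runs C#4, B3, A3.
One more down a 2nd gives G3.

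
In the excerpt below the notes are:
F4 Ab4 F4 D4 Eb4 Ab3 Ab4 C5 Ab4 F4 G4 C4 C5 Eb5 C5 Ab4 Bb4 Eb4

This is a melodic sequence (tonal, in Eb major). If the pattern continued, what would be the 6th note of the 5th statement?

With 6-note cells, note 6 of each statement runs Ab3, C4, Eb4.
Extending up a 3rd: G4 → Bb4.

Bb4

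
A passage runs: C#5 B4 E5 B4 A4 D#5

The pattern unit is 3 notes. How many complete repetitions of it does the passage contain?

6 notes in groups of 3 gives 6/3 = 2 statements.
Starts: C#5, B4 — each down a 2nd.

2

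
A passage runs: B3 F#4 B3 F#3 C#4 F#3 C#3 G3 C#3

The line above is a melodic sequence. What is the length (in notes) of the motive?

There are 9 notes; a 3-note unit gives 3 cells:
B3 F#4 B3 | F#3 C#4 F#3 | C#3 G3 C#3
Every group is a transposition down a 4th of the one before; no shorter unit works.

3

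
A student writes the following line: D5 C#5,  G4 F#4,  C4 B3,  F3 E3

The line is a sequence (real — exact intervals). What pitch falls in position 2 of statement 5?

A2

With 2-note cells, note 2 of each statement runs C#5, F#4, B3, E3.
Each moves down a 5th; the next is A2.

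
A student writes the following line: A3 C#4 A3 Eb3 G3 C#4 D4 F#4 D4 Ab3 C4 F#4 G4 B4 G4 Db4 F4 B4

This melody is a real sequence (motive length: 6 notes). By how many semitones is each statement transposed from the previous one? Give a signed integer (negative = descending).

5

The 6-note cells begin on A3, D4, G4 — each up a 4th from the last.
A3→D4 is 62 − 57 = 5 semitones.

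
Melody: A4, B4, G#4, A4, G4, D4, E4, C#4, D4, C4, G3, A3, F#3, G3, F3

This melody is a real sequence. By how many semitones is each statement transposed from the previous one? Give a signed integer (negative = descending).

Unit = 5 notes; the statements start on A4, D4, G3, moving down a 5th each time.
Counting half-steps from A4 to D4: -7.

-7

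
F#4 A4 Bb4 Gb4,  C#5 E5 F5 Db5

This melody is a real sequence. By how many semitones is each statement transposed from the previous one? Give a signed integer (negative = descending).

Taking 4-note groups, the heads are F#4, C#5: the pattern moves up a 5th.
F#4 to C#5 spans +7 semitones.

7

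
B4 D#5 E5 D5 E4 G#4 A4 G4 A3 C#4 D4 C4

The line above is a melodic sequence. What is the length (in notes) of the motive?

12 notes total. Splitting into 3 groups of 4:
B4 D#5 E5 D5 | E4 G#4 A4 G4 | A3 C#4 D4 C4
Every group is a transposition down a 5th of the one before; no shorter unit works.

4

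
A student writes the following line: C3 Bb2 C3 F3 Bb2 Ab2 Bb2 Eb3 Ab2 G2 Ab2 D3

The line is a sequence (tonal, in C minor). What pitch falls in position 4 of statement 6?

Grouping in 4s, the 4th note of each cell is F3, Eb3, D3.
Extending down a 2nd: C3 → Bb2 → Ab2.

Ab2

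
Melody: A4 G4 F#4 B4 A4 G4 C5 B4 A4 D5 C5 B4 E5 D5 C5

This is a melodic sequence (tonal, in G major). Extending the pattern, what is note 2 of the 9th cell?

The unit is 3 notes. Position-2 pitches of the 5 shown cells: G4, A4, B4, C5, D5.
Carrying that up a 2nd forward: E5 → F#5 → G5 → A5.

A5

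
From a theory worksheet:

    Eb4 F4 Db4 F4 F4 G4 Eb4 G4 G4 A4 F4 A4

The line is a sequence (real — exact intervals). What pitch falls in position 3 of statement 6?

B4

With 4-note cells, note 3 of each statement runs Db4, Eb4, F4.
Each moves up a 2nd. Continuing: G4 → A4 → B4.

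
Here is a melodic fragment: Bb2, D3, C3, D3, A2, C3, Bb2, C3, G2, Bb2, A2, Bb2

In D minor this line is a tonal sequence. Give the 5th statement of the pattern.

Taking 4-note groups, the heads are Bb2, A2, G2: the pattern moves down a 2nd.
Continuing the starts: F2 → E2.
From E2 the diatonic shape gives E2 G2 F2 G2.

E2 G2 F2 G2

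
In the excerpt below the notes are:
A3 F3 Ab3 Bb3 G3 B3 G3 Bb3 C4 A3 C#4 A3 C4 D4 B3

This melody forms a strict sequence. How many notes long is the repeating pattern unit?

5

15 notes total. Splitting into 3 groups of 5:
A3 F3 Ab3 Bb3 G3 | B3 G3 Bb3 C4 A3 | C#4 A3 C4 D4 B3
That's a consistent up a 2nd shift per cell, and no other grouping gives one.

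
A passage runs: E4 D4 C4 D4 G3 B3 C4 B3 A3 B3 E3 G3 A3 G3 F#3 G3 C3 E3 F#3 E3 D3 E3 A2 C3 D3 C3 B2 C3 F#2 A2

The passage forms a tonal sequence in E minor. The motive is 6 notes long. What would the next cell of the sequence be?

Unit = 6 notes; the statements start on E4, C4, A3, F#3, D3, moving down a 3rd each time.
From B2 the diatonic shape gives B2 A2 G2 A2 D2 F#2.

B2 A2 G2 A2 D2 F#2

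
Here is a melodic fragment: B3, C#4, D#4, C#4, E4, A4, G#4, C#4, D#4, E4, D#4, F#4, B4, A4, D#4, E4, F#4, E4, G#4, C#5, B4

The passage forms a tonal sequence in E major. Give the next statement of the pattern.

With a 7-note motive the entries are B3, C#4, D#4, each up a 2nd from the previous.
So cell 4 is E4 F#4 G#4 F#4 A4 D#5 C#5.

E4 F#4 G#4 F#4 A4 D#5 C#5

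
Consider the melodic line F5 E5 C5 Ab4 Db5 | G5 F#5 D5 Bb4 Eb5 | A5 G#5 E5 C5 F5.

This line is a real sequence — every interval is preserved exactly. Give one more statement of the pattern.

B5 A#5 F#5 D5 G5

With a 5-note motive the entries are F5, G5, A5, each up a 2nd from the previous.
So cell 4 is B5 A#5 F#5 D5 G5.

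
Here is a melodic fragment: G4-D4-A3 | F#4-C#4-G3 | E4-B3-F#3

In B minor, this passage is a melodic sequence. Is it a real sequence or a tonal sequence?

tonal

Every note is diatonic to B minor.
Cell 1 has -5 semitones from note 2 to 3, but cell 2 has -6 — the interval quality changes while the contour stays the same, which is the hallmark of a tonal sequence.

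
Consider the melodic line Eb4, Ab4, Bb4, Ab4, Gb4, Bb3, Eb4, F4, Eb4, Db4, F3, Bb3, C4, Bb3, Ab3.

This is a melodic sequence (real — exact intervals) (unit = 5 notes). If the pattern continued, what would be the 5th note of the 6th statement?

F2

The unit is 5 notes. Position-5 pitches of the 3 shown cells: Gb4, Db4, Ab3.
Extending down a 4th: Eb3 → Bb2 → F2.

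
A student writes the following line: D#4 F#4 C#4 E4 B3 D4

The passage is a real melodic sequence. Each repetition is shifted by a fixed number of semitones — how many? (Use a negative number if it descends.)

-2

Taking 2-note groups, the heads are D#4, C#4, B3: the pattern moves down a 2nd.
D#4→C#4 is 61 − 63 = -2 semitones.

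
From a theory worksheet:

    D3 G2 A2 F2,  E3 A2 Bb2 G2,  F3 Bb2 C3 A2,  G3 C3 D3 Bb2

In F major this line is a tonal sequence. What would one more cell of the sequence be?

The 4-note cells begin on D3, E3, F3, G3 — each up a 2nd from the last.
Statement 5 starts on A3 and keeps the same diatonic contour: A3 D3 E3 C3.

A3 D3 E3 C3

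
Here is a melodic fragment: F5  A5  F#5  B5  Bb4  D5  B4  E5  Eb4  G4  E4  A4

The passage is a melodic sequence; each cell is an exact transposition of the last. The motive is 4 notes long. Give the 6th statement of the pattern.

With a 4-note motive the entries are F5, Bb4, Eb4, each down a 5th from the previous.
Continuing the starts: Ab3 → Db3 → Gb2.
From Gb2 the exact shape gives Gb2 Bb2 G2 C3.

Gb2 Bb2 G2 C3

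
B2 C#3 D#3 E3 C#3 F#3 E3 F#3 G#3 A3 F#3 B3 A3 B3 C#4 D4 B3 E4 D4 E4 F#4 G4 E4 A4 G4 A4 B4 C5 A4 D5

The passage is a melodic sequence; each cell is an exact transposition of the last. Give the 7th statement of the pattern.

F5 G5 A5 Bb5 G5 C6

Unit = 6 notes; the statements start on B2, E3, A3, D4, G4, moving up a 4th each time.
Carrying on: C5 → F5.
Statement 7 starts on F5 and keeps the same exact contour: F5 G5 A5 Bb5 G5 C6.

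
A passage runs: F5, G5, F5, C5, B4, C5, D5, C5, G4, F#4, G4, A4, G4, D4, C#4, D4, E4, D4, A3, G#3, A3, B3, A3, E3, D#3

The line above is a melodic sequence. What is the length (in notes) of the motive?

25 notes total. Splitting into 5 groups of 5:
F5 G5 F5 C5 B4 | C5 D5 C5 G4 F#4 | G4 A4 G4 D4 C#4 | D4 E4 D4 A3 G#3 | A3 B3 A3 E3 D#3
Each cell is the previous one down a 4th — so the unit is 5 notes.

5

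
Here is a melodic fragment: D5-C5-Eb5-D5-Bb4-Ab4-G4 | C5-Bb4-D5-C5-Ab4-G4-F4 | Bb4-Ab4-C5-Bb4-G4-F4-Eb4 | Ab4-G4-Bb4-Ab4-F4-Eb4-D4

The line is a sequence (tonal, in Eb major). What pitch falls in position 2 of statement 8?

With 7-note cells, note 2 of each statement runs C5, Bb4, Ab4, G4.
Extending down a 2nd: F4 → Eb4 → D4 → C4.

C4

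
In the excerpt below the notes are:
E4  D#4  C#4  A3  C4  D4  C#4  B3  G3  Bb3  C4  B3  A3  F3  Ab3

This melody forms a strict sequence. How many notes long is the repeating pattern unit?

15 notes total. Splitting into 3 groups of 5:
E4 D#4 C#4 A3 C4 | D4 C#4 B3 G3 Bb3 | C4 B3 A3 F3 Ab3
Every group is a transposition down a 2nd of the one before; no shorter unit works.

5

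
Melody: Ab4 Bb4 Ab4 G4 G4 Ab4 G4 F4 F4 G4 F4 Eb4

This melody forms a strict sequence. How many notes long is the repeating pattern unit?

12 notes total. Splitting into 3 groups of 4:
Ab4 Bb4 Ab4 G4 | G4 Ab4 G4 F4 | F4 G4 F4 Eb4
That's a consistent down a 2nd shift per cell, and no other grouping gives one.

4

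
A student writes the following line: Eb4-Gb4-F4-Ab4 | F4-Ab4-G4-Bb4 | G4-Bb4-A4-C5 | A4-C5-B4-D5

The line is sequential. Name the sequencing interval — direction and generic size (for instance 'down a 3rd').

With a 4-note motive the entries are Eb4, F4, G4, A4, each up a 2nd from the previous.
From Eb4 to F4: up a 2nd.

up a 2nd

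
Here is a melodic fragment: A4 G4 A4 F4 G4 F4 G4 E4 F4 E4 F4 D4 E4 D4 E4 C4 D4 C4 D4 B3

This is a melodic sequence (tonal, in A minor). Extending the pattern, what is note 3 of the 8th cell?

With 4-note cells, note 3 of each statement runs A4, G4, F4, E4, D4.
Each moves down a 2nd. Continuing: C4 → B3 → A3.

A3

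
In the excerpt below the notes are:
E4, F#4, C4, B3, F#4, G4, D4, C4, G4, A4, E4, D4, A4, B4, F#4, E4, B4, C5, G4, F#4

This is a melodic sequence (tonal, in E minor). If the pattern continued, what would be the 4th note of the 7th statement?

Grouping in 4s, the 4th note of each cell is B3, C4, D4, E4, F#4.
Carrying that up a 2nd forward: G4 → A4.

A4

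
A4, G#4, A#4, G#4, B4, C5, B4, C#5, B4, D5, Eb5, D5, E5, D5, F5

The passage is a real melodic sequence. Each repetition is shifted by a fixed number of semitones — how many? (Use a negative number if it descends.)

Taking 5-note groups, the heads are A4, C5, Eb5: the pattern moves up a 3rd.
A4 to C5 spans +3 semitones.

3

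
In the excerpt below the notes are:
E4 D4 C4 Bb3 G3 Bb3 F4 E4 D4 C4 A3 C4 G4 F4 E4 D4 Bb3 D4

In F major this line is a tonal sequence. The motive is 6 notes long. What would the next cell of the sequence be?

Taking 6-note groups, the heads are E4, F4, G4: the pattern moves up a 2nd.
Statement 4 starts on A4 and keeps the same diatonic contour: A4 G4 F4 E4 C4 E4.

A4 G4 F4 E4 C4 E4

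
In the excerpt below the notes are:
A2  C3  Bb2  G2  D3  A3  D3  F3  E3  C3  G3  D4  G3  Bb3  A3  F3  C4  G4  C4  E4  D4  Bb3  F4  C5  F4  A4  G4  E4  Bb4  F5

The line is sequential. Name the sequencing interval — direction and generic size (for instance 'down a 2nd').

up a 4th

Unit = 6 notes; the statements start on A2, D3, G3, C4, F4, moving up a 4th each time.
From A2 to D3: up a 4th.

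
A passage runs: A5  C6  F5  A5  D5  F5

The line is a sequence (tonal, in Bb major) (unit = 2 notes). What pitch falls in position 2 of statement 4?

D5

The unit is 2 notes. Position-2 pitches of the 3 shown cells: C6, A5, F5.
One more down a 3rd gives D5.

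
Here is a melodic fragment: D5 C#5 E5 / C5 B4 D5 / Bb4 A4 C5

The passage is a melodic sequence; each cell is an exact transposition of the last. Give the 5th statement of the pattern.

Taking 3-note groups, the heads are D5, C5, Bb4: the pattern moves down a 2nd.
Carrying on: Ab4 → Gb4.
From Gb4 the exact shape gives Gb4 F4 Ab4.

Gb4 F4 Ab4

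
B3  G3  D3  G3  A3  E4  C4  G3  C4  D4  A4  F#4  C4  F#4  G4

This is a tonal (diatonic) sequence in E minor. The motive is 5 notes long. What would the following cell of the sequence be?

The 5-note cells begin on B3, E4, A4 — each up a 4th from the last.
From D5 the diatonic shape gives D5 B4 F#4 B4 C5.

D5 B4 F#4 B4 C5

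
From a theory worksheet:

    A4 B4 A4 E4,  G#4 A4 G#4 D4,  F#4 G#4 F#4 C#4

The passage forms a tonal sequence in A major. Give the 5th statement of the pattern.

Unit = 4 notes; the statements start on A4, G#4, F#4, moving down a 2nd each time.
Continuing the starts: E4 → D4.
So cell 5 is D4 E4 D4 A3.

D4 E4 D4 A3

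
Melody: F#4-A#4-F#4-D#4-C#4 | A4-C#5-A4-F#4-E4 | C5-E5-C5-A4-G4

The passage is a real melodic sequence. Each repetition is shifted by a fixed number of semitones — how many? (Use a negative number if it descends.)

3

Taking 5-note groups, the heads are F#4, A4, C5: the pattern moves up a 3rd.
F#4→A4 is 69 − 66 = 3 semitones.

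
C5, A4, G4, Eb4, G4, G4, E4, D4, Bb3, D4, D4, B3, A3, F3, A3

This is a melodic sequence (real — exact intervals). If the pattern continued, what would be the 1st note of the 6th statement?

Grouping in 5s, the 1st note of each cell is C5, G4, D4.
Carrying that down a 4th forward: A3 → E3 → B2.

B2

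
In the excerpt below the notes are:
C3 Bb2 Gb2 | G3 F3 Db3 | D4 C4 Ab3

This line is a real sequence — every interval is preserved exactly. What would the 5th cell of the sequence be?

E5 D5 Bb4

The 3-note cells begin on C3, G3, D4 — each up a 5th from the last.
Carrying on: A4 → E5.
So cell 5 is E5 D5 Bb4.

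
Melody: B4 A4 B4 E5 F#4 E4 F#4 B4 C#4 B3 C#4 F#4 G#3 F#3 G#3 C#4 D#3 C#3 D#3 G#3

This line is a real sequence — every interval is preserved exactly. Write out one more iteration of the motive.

Taking 4-note groups, the heads are B4, F#4, C#4, G#3, D#3: the pattern moves down a 4th.
Statement 6 starts on A#2 and keeps the same exact contour: A#2 G#2 A#2 D#3.

A#2 G#2 A#2 D#3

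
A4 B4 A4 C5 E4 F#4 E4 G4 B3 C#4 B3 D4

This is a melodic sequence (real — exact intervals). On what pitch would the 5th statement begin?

The 4-note cells begin on A4, E4, B3 — each down a 4th from the last.
Extending the heads down a 4th: F#3 → C#3.

C#3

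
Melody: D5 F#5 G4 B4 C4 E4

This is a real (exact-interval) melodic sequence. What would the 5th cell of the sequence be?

Bb2 D3

Taking 2-note groups, the heads are D5, G4, C4: the pattern moves down a 5th.
Continuing the starts: F3 → Bb2.
From Bb2 the exact shape gives Bb2 D3.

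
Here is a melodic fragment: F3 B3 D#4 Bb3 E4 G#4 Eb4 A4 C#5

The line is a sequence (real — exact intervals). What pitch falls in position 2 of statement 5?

With 3-note cells, note 2 of each statement runs B3, E4, A4.
Carrying that up a 4th forward: D5 → G5.

G5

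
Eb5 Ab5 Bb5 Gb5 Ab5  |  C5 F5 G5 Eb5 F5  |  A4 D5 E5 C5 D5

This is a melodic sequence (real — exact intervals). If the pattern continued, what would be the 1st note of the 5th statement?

The unit is 5 notes. Position-1 pitches of the 3 shown cells: Eb5, C5, A4.
Each moves down a 3rd. Continuing: F#4 → D#4.

D#4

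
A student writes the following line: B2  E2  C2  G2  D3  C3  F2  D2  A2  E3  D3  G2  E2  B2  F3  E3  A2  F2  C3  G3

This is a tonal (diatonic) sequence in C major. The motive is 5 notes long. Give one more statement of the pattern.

Taking 5-note groups, the heads are B2, C3, D3, E3: the pattern moves up a 2nd.
Statement 5 starts on F3 and keeps the same diatonic contour: F3 B2 G2 D3 A3.

F3 B2 G2 D3 A3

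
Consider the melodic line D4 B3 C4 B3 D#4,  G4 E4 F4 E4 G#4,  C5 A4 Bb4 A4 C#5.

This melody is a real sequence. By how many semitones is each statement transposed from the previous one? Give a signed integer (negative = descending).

5

Taking 5-note groups, the heads are D4, G4, C5: the pattern moves up a 4th.
D4 to G4 spans +5 semitones.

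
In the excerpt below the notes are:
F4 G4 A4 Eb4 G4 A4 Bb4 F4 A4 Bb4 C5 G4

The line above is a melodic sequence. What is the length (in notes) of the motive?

4

Try groups of 4 (3 cells in 12 notes):
F4 G4 A4 Eb4 | G4 A4 Bb4 F4 | A4 Bb4 C5 G4
That's a consistent up a 2nd shift per cell, and no other grouping gives one.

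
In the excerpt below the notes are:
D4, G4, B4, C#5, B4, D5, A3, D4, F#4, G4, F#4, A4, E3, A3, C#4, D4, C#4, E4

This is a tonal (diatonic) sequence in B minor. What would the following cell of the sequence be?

The 6-note cells begin on D4, A3, E3 — each down a 4th from the last.
Statement 4 starts on B2 and keeps the same diatonic contour: B2 E3 G3 A3 G3 B3.

B2 E3 G3 A3 G3 B3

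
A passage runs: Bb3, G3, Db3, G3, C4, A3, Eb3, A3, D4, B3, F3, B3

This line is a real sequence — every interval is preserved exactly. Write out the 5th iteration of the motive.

F#4 D#4 A3 D#4

The 4-note cells begin on Bb3, C4, D4 — each up a 2nd from the last.
Extending up a 2nd: E4 → F#4.
From F#4 the exact shape gives F#4 D#4 A3 D#4.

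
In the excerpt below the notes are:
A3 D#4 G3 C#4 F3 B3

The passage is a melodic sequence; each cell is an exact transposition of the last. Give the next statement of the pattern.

Unit = 2 notes; the statements start on A3, G3, F3, moving down a 2nd each time.
From Eb3 the exact shape gives Eb3 A3.

Eb3 A3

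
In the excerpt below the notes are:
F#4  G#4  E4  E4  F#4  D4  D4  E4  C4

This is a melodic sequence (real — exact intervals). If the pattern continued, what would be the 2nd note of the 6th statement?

The unit is 3 notes. Position-2 pitches of the 3 shown cells: G#4, F#4, E4.
Each moves down a 2nd. Continuing: D4 → C4 → Bb3.

Bb3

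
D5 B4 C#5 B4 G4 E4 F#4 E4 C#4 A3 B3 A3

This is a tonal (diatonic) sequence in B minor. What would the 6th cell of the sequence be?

The 4-note cells begin on D5, G4, C#4 — each down a 5th from the last.
Carrying on: F#3 → B2 → E2.
From E2 the diatonic shape gives E2 C#2 D2 C#2.

E2 C#2 D2 C#2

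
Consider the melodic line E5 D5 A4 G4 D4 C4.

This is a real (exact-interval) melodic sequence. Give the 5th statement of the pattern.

The 2-note cells begin on E5, A4, D4 — each down a 5th from the last.
Carrying on: G3 → C3.
From C3 the exact shape gives C3 Bb2.

C3 Bb2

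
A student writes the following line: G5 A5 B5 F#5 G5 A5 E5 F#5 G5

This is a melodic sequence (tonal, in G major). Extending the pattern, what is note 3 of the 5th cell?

E5

With 3-note cells, note 3 of each statement runs B5, A5, G5.
Extending down a 2nd: F#5 → E5.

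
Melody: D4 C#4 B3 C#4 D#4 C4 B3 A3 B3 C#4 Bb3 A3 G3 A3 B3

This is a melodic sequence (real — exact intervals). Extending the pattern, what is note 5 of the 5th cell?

G3

The unit is 5 notes. Position-5 pitches of the 3 shown cells: D#4, C#4, B3.
Each moves down a 2nd. Continuing: A3 → G3.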